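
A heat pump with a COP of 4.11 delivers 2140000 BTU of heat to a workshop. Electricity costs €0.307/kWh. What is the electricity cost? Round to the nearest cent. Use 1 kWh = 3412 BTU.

€46.85

Heat delivered = 2,140,000 BTU / 3412 = 627.2 kWh
Electrical input = 627.2 kWh / 4.11 = 152.6 kWh
Cost = 152.6 × €0.307/kWh = €46.85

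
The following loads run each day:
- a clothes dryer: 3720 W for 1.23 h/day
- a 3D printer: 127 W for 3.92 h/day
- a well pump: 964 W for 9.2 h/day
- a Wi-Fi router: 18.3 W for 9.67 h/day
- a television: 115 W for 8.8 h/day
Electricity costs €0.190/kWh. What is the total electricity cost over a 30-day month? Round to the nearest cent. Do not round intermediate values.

clothes dryer: 3720 W × 1.23 h × 30 d = 137,268 Wh = 137.3 kWh
3D printer: 127 W × 3.92 h × 30 d = 14,935 Wh = 14.94 kWh
well pump: 964 W × 9.2 h × 30 d = 266,064 Wh = 266.1 kWh
Wi-Fi router: 18.3 W × 9.67 h × 30 d = 5,309 Wh = 5.309 kWh
television: 115 W × 8.8 h × 30 d = 30,360 Wh = 30.36 kWh
Total energy = 137.3 + 14.94 + 266.1 + 5.309 + 30.36 = 453.9 kWh
Cost = 453.9 kWh × €0.190 = €86.25

€86.25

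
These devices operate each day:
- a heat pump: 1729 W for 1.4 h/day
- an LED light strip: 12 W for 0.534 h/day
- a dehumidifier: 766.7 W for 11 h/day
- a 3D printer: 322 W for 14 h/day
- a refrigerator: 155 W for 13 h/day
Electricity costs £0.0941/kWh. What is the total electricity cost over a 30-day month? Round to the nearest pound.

£49

heat pump: 1729 W × 1.4 h × 30 d = 72,618 Wh = 72.62 kWh
LED light strip: 12 W × 0.534 h × 30 d = 192 Wh = 0.1922 kWh
dehumidifier: 766.7 W × 11 h × 30 d = 253,011 Wh = 253 kWh
3D printer: 322 W × 14 h × 30 d = 135,240 Wh = 135.2 kWh
refrigerator: 155 W × 13 h × 30 d = 60,450 Wh = 60.45 kWh
Total energy = 72.62 + 0.1922 + 253 + 135.2 + 60.45 = 521.5 kWh
Cost = 521.5 kWh × £0.0941 = £49.07 ≈ £49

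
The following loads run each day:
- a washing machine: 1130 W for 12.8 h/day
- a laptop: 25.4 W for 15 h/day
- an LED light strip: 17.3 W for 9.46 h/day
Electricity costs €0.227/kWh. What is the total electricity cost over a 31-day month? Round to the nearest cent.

€105.62

washing machine: 1130 W × 12.8 h × 31 d = 448,384 Wh = 448.4 kWh
laptop: 25.4 W × 15 h × 31 d = 11,811 Wh = 11.81 kWh
LED light strip: 17.3 W × 9.46 h × 31 d = 5,073 Wh = 5.073 kWh
Total energy = 448.4 + 11.81 + 5.073 = 465.3 kWh
Cost = 465.3 kWh × €0.227 = €105.62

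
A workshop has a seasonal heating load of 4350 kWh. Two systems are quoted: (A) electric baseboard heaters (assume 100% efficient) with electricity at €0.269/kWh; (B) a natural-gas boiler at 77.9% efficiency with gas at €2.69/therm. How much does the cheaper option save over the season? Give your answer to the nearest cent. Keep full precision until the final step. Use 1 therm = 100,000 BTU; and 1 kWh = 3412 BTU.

Heat load = 4350 kWh × 3412 = 14,842,200 BTU
Gas: input = 14,842,200 / 0.779 = 19,052,888 BTU = 190.5 therm → 190.5 × €2.69 = €512.52
Electric: 14,842,200 BTU / 3412 = 4,350 kWh → × €0.269 = €1,170.15
Difference = |€512.52 − €1,170.15| = €657.63

€657.63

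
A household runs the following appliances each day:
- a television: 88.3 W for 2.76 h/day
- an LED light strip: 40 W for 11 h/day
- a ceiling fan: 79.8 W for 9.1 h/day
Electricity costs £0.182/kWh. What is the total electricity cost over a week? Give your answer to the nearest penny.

£1.80

television: 88.3 W × 2.76 h × 7 d = 1,706 Wh = 1.706 kWh
LED light strip: 40 W × 11 h × 7 d = 3,080 Wh = 3.08 kWh
ceiling fan: 79.8 W × 9.1 h × 7 d = 5,083 Wh = 5.083 kWh
Total energy = 1.706 + 3.08 + 5.083 = 9.869 kWh
Cost = 9.869 kWh × £0.182 = £1.80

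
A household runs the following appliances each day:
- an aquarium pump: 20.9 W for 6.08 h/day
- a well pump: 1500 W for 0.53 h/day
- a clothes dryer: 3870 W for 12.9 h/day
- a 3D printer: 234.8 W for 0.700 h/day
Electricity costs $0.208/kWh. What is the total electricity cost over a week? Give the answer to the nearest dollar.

$74

aquarium pump: 20.9 W × 6.08 h × 7 d = 890 Wh = 0.8895 kWh
well pump: 1500 W × 0.53 h × 7 d = 5,565 Wh = 5.565 kWh
clothes dryer: 3870 W × 12.9 h × 7 d = 349,461 Wh = 349.5 kWh
3D printer: 234.8 W × 0.700 h × 7 d = 1,151 Wh = 1.151 kWh
Total energy = 0.8895 + 5.565 + 349.5 + 1.151 = 357.1 kWh
Cost = 357.1 kWh × $0.208 = $74.27 ≈ $74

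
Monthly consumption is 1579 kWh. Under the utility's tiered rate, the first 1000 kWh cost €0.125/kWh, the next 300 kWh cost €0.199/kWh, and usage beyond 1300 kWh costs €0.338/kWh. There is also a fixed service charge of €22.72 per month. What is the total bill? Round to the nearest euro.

First 1000 kWh × €0.125 = €125.00
Next 300 kWh × €0.199 = €59.70
Remaining 279 kWh × €0.338 = €94.30
Energy charge = €279.00; + service €22.72 = €301.72 ≈ €302

€302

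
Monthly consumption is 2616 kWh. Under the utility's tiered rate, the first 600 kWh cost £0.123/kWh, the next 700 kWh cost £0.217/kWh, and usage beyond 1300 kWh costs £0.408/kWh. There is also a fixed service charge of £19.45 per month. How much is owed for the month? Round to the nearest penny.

First 600 kWh × £0.123 = £73.80
Next 700 kWh × £0.217 = £151.90
Remaining 1316 kWh × £0.408 = £536.93
Energy charge = £762.63; + service £19.45 = £782.08

£782.08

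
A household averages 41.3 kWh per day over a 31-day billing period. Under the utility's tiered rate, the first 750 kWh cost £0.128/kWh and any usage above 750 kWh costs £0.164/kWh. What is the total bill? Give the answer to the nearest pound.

Usage = 41.3 kWh/day × 31 days = 1280.3 kWh
First 750 kWh × £0.128 = £96.00
Remaining 530.3 kWh × £0.164 = £86.97
Total = £182.97 ≈ £183

£183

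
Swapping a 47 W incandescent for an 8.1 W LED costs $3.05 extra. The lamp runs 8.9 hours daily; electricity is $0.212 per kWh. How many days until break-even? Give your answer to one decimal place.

Power saved = 47 − 8.1 = 38.9 W
Daily energy saved = 38.9 W × 8.9 h = 346.2 Wh = 0.34621 kWh
Daily savings = 0.34621 × $0.212 = $0.0734
Payback = $3.05 / $0.0734 per day = 41.56 days

41.6 days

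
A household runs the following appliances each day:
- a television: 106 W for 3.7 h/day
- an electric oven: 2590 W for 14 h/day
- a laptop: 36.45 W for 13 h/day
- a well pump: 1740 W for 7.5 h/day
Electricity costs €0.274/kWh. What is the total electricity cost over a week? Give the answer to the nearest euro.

€96

television: 106 W × 3.7 h × 7 d = 2,745 Wh = 2.745 kWh
electric oven: 2590 W × 14 h × 7 d = 253,820 Wh = 253.8 kWh
laptop: 36.45 W × 13 h × 7 d = 3,317 Wh = 3.317 kWh
well pump: 1740 W × 7.5 h × 7 d = 91,350 Wh = 91.35 kWh
Total energy = 2.745 + 253.8 + 3.317 + 91.35 = 351.2 kWh
Cost = 351.2 kWh × €0.274 = €96.24 ≈ €96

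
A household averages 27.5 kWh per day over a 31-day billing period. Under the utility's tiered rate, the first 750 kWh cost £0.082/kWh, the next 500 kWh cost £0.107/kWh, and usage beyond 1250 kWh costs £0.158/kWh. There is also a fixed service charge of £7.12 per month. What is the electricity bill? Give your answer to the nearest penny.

Usage = 27.5 kWh/day × 31 days = 852.5 kWh
First 750 kWh × £0.082 = £61.50
Next 102.5 kWh × £0.107 = £10.97
Remaining tier: 0 kWh (not reached)
Energy charge = £72.47; + service £7.12 = £79.59

£79.59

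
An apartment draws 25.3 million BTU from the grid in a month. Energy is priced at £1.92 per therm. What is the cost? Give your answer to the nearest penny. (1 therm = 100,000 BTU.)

25.3 million BTU × (10 therm/million BTU) = 253 therm
Cost = 253 therm × £1.92/therm = £485.76

£485.76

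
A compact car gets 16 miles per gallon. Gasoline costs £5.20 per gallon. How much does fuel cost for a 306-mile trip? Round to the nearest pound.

£99

Fuel = 306 mi / 16 mpg = 19.12 gal
Cost = 19.12 gal × £5.20/gal = £99.45 ≈ £99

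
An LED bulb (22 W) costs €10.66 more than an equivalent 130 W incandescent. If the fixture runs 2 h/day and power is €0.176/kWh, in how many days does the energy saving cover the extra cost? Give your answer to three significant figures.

280 days

Power saved = 130 − 22 = 108 W
Daily energy saved = 108 W × 2 h = 216 Wh = 0.216 kWh
Daily savings = 0.216 × €0.176 = €0.0380
Payback = €10.66 / €0.0380 per day = 280.4 days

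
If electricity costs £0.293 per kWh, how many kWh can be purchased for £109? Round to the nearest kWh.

372 kWh

£109 / £0.293 per kWh = 372 kWh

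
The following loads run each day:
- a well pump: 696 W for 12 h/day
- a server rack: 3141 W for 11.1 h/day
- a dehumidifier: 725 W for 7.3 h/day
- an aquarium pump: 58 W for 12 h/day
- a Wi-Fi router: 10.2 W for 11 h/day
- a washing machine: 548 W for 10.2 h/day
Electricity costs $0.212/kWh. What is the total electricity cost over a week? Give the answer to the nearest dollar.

well pump: 696 W × 12 h × 7 d = 58,464 Wh = 58.46 kWh
server rack: 3141 W × 11.1 h × 7 d = 244,056 Wh = 244.1 kWh
dehumidifier: 725 W × 7.3 h × 7 d = 37,048 Wh = 37.05 kWh
aquarium pump: 58 W × 12 h × 7 d = 4,872 Wh = 4.872 kWh
Wi-Fi router: 10.2 W × 11 h × 7 d = 785 Wh = 0.7854 kWh
washing machine: 548 W × 10.2 h × 7 d = 39,127 Wh = 39.13 kWh
Total energy = 58.46 + 244.1 + 37.05 + 4.872 + 0.7854 + 39.13 = 384.4 kWh
Cost = 384.4 kWh × $0.212 = $81.48 ≈ $81

$81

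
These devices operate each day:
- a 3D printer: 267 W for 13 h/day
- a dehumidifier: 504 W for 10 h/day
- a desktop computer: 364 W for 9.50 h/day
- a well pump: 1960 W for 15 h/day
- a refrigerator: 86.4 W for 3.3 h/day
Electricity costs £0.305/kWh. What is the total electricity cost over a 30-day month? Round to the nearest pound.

3D printer: 267 W × 13 h × 30 d = 104,130 Wh = 104.1 kWh
dehumidifier: 504 W × 10 h × 30 d = 151,200 Wh = 151.2 kWh
desktop computer: 364 W × 9.50 h × 30 d = 103,740 Wh = 103.7 kWh
well pump: 1960 W × 15 h × 30 d = 882,000 Wh = 882 kWh
refrigerator: 86.4 W × 3.3 h × 30 d = 8,554 Wh = 8.554 kWh
Total energy = 104.1 + 151.2 + 103.7 + 882 + 8.554 = 1,250 kWh
Cost = 1,250 kWh × £0.305 = £381.14 ≈ £381

£381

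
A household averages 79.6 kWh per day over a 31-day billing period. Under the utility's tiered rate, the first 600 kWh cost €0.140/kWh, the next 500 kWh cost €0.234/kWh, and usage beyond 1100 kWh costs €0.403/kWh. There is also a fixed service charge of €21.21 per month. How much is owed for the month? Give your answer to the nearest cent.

Usage = 79.6 kWh/day × 31 days = 2467.6 kWh
First 600 kWh × €0.140 = €84.00
Next 500 kWh × €0.234 = €117.00
Remaining 1367.6 kWh × €0.403 = €551.14
Energy charge = €752.14; + service €21.21 = €773.35

€773.35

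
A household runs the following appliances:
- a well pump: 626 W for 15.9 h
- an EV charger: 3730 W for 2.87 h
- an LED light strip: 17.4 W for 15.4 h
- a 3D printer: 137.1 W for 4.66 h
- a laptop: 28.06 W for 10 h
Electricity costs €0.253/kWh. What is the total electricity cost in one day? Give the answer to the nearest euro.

€6

well pump: 626 W × 15.9 h = 9,953 Wh = 9.953 kWh
EV charger: 3730 W × 2.87 h = 10,705 Wh = 10.71 kWh
LED light strip: 17.4 W × 15.4 h = 268 Wh = 0.268 kWh
3D printer: 137.1 W × 4.66 h = 639 Wh = 0.6389 kWh
laptop: 28.06 W × 10 h = 281 Wh = 0.2806 kWh
Total energy = 9.953 + 10.71 + 0.268 + 0.6389 + 0.2806 = 21.85 kWh
Cost = 21.85 kWh × €0.253 = €5.53 ≈ €6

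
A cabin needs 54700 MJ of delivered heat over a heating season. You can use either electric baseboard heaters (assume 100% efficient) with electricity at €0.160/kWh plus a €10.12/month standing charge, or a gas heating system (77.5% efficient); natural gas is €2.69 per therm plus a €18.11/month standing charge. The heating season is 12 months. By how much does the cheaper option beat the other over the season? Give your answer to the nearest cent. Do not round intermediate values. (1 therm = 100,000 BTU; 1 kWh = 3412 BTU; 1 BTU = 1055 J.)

Heat load = 54700 MJ = 54,700,000,000 J / 1055 = 51,848,341 BTU
Gas: input = 51,848,341 / 0.775 = 66,901,085 BTU = 669 therm → 669 × €2.69 = €1,799.64; + 12 × €18.11 standing = €2,016.96
Electric: 51,848,341 BTU / 3412 = 15,200 kWh → × €0.160 = €2,431.34; + 12 × €10.12 standing = €2,552.78
Difference = |€2,016.96 − €2,552.78| = €535.82

€535.82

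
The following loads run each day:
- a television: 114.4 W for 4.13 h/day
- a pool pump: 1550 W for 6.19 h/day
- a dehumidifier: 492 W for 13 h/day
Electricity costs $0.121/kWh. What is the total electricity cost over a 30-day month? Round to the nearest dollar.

television: 114.4 W × 4.13 h × 30 d = 14,174 Wh = 14.17 kWh
pool pump: 1550 W × 6.19 h × 30 d = 287,835 Wh = 287.8 kWh
dehumidifier: 492 W × 13 h × 30 d = 191,880 Wh = 191.9 kWh
Total energy = 14.17 + 287.8 + 191.9 = 493.9 kWh
Cost = 493.9 kWh × $0.121 = $59.76 ≈ $60

$60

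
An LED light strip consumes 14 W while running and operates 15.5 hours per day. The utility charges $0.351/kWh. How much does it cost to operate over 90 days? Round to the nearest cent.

Energy = 14 W × 15.5 h/day × 90 days = 19,530 Wh = 19.53 kWh
Cost = 19.53 kWh × $0.351/kWh = $6.86

$6.86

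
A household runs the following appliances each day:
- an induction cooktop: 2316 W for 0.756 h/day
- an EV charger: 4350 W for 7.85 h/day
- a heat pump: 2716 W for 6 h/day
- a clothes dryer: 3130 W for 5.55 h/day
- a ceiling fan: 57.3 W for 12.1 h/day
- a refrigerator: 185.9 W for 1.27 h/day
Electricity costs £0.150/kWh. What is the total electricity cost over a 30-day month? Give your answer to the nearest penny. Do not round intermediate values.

£317.23

induction cooktop: 2316 W × 0.756 h × 30 d = 52,527 Wh = 52.53 kWh
EV charger: 4350 W × 7.85 h × 30 d = 1,024,425 Wh = 1,024 kWh
heat pump: 2716 W × 6 h × 30 d = 488,880 Wh = 488.9 kWh
clothes dryer: 3130 W × 5.55 h × 30 d = 521,145 Wh = 521.1 kWh
ceiling fan: 57.3 W × 12.1 h × 30 d = 20,800 Wh = 20.8 kWh
refrigerator: 185.9 W × 1.27 h × 30 d = 7,083 Wh = 7.083 kWh
Total energy = 52.53 + 1,024 + 488.9 + 521.1 + 20.8 + 7.083 = 2,115 kWh
Cost = 2,115 kWh × £0.150 = £317.23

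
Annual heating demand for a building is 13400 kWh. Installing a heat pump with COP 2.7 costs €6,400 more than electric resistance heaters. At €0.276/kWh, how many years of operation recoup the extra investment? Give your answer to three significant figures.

2.75 years

Resistance: 13400 kWh × €0.276 = €3,698.40/yr
Heat pump: 13400 / 2.7 = 4963 kWh in → × €0.276 = €1,369.78/yr
Annual savings = €2,328.62
Payback = €6,400 / €2,328.62 = 2.75 years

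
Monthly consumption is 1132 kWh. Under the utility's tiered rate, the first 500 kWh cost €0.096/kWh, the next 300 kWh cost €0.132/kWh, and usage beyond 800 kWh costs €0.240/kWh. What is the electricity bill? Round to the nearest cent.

First 500 kWh × €0.096 = €48.00
Next 300 kWh × €0.132 = €39.60
Remaining 332 kWh × €0.240 = €79.68
Total = €167.28

€167.28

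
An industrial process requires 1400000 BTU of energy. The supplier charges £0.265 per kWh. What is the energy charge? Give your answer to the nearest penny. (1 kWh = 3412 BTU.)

£108.73

1400000 BTU × (0.00029308 kWh/BTU) = 410.3 kWh
Cost = 410.3 kWh × £0.265/kWh = £108.73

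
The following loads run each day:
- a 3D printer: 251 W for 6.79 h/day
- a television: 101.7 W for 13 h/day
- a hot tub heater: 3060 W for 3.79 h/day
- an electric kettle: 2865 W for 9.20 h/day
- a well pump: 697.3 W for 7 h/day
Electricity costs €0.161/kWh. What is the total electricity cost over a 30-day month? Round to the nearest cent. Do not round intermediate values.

€221.52

3D printer: 251 W × 6.79 h × 30 d = 51,129 Wh = 51.13 kWh
television: 101.7 W × 13 h × 30 d = 39,663 Wh = 39.66 kWh
hot tub heater: 3060 W × 3.79 h × 30 d = 347,922 Wh = 347.9 kWh
electric kettle: 2865 W × 9.20 h × 30 d = 790,740 Wh = 790.7 kWh
well pump: 697.3 W × 7 h × 30 d = 146,433 Wh = 146.4 kWh
Total energy = 51.13 + 39.66 + 347.9 + 790.7 + 146.4 = 1,376 kWh
Cost = 1,376 kWh × €0.161 = €221.52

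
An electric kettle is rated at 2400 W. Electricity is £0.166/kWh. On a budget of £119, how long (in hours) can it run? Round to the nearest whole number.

Energy budget = £119 / £0.166 per kWh = 716.9 kWh = 716,867 Wh
Runtime = 716,867 Wh / 2400 W = 298.7 h

299 h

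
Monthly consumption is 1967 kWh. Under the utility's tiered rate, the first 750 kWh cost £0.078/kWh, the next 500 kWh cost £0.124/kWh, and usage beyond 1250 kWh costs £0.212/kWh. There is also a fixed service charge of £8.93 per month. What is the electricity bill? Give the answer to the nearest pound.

£281

First 750 kWh × £0.078 = £58.50
Next 500 kWh × £0.124 = £62.00
Remaining 717 kWh × £0.212 = £152.00
Energy charge = £272.50; + service £8.93 = £281.43 ≈ £281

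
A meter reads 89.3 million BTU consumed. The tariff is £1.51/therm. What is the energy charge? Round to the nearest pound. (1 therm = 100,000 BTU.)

89.3 million BTU × (10 therm/million BTU) = 893 therm
Cost = 893 therm × £1.51/therm = £1,348.43 ≈ £1348

£1348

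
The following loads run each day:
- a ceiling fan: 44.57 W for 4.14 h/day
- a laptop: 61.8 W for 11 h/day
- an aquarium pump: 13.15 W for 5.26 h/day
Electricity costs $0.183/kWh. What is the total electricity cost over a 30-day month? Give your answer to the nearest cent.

ceiling fan: 44.57 W × 4.14 h × 30 d = 5,536 Wh = 5.536 kWh
laptop: 61.8 W × 11 h × 30 d = 20,394 Wh = 20.39 kWh
aquarium pump: 13.15 W × 5.26 h × 30 d = 2,075 Wh = 2.075 kWh
Total energy = 5.536 + 20.39 + 2.075 = 28 kWh
Cost = 28 kWh × $0.183 = $5.12

$5.12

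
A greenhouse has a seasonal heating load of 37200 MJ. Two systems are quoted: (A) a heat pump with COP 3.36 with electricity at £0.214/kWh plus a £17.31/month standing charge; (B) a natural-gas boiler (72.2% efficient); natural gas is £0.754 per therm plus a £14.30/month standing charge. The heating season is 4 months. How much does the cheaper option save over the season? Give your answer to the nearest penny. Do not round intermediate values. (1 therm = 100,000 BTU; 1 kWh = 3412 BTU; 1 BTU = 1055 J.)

£302.00

Heat load = 37200 MJ = 37,200,000,000 J / 1055 = 35,260,664 BTU
Gas: input = 35,260,664 / 0.722 = 48,837,484 BTU = 488.4 therm → 488.4 × £0.754 = £368.23; + 4 × £14.30 standing = £425.43
Heat pump: 35,260,664 BTU / 3412 = 10,330 kWh heat; / 3.36 = 3,076 kWh in → × £0.214 = £658.20; + 4 × £17.31 standing = £727.44
Difference = |£425.43 − £727.44| = £302.00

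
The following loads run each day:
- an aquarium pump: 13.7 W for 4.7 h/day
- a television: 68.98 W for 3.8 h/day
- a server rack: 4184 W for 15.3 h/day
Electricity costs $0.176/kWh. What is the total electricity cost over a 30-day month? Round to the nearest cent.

$339.72

aquarium pump: 13.7 W × 4.7 h × 30 d = 1,932 Wh = 1.932 kWh
television: 68.98 W × 3.8 h × 30 d = 7,864 Wh = 7.864 kWh
server rack: 4184 W × 15.3 h × 30 d = 1,920,456 Wh = 1,920 kWh
Total energy = 1.932 + 7.864 + 1,920 = 1,930 kWh
Cost = 1,930 kWh × $0.176 = $339.72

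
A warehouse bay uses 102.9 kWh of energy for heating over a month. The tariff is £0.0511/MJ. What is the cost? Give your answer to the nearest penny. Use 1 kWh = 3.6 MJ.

£18.93

102.9 kWh × (3.6 MJ/kWh) = 370.4 MJ
Cost = 370.4 MJ × £0.0511/MJ = £18.93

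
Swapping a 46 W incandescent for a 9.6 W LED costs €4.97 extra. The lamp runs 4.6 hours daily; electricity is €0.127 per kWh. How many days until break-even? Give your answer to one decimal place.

Power saved = 46 − 9.6 = 36.4 W
Daily energy saved = 36.4 W × 4.6 h = 167.4 Wh = 0.16744 kWh
Daily savings = 0.16744 × €0.127 = €0.0213
Payback = €4.97 / €0.0213 per day = 233.7 days

233.7 days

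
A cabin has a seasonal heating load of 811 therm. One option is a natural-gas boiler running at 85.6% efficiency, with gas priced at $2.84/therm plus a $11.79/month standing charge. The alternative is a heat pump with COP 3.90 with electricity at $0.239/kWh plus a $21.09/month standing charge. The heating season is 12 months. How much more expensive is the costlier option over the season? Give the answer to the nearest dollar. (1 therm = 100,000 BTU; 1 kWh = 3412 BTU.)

$1122

Heat load = 811 therm × 100,000 = 81,100,000 BTU
Gas: input = 81,100,000 / 0.856 = 94,742,991 BTU = 947.4 therm → 947.4 × $2.84 = $2,690.70; + 12 × $11.79 standing = $2,832.18
Heat pump: 81,100,000 BTU / 3412 = 23,770 kWh heat; / 3.90 = 6,095 kWh in → × $0.239 = $1,456.62; + 12 × $21.09 standing = $1,709.70
Difference = |$2,832.18 − $1,709.70| = $1,122.48 ≈ $1122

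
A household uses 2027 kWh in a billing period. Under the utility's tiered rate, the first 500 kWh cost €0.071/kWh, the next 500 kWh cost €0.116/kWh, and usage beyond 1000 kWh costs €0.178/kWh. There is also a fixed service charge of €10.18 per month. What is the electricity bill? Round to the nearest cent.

€286.49

First 500 kWh × €0.071 = €35.50
Next 500 kWh × €0.116 = €58.00
Remaining 1027 kWh × €0.178 = €182.81
Energy charge = €276.31; + service €10.18 = €286.49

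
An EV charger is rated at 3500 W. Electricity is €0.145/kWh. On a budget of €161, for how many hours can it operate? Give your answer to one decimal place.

Energy budget = €161 / €0.145 per kWh = 1,110 kWh = 1,110,345 Wh
Runtime = 1,110,345 Wh / 3500 W = 317.2 h

317.2 h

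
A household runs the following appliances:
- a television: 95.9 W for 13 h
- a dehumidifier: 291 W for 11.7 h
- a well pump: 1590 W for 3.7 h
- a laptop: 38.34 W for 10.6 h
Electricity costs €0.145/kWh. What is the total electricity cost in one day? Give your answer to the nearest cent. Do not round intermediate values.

€1.59

television: 95.9 W × 13 h = 1,247 Wh = 1.247 kWh
dehumidifier: 291 W × 11.7 h = 3,405 Wh = 3.405 kWh
well pump: 1590 W × 3.7 h = 5,883 Wh = 5.883 kWh
laptop: 38.34 W × 10.6 h = 406 Wh = 0.4064 kWh
Total energy = 1.247 + 3.405 + 5.883 + 0.4064 = 10.94 kWh
Cost = 10.94 kWh × €0.145 = €1.59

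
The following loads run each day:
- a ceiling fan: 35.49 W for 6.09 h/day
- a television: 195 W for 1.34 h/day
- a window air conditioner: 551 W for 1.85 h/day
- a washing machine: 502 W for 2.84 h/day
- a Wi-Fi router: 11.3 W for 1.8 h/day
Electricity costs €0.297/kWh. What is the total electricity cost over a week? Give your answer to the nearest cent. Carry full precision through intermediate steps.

ceiling fan: 35.49 W × 6.09 h × 7 d = 1,513 Wh = 1.513 kWh
television: 195 W × 1.34 h × 7 d = 1,829 Wh = 1.829 kWh
window air conditioner: 551 W × 1.85 h × 7 d = 7,135 Wh = 7.135 kWh
washing machine: 502 W × 2.84 h × 7 d = 9,980 Wh = 9.98 kWh
Wi-Fi router: 11.3 W × 1.8 h × 7 d = 142 Wh = 0.1424 kWh
Total energy = 1.513 + 1.829 + 7.135 + 9.98 + 0.1424 = 20.6 kWh
Cost = 20.6 kWh × €0.297 = €6.12

€6.12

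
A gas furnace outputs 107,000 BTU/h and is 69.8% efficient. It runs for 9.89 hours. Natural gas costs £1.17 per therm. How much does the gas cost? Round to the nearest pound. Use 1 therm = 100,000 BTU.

£18

Heat delivered = 107,000 BTU/h × 9.89 h = 1,058,230 BTU
Gas input = 1,058,230 / 0.698 = 1,516,089 BTU
= 1,516,089 / 100,000 = 15.16 therm
Cost = 15.16 × £1.17/therm = £17.74 ≈ £18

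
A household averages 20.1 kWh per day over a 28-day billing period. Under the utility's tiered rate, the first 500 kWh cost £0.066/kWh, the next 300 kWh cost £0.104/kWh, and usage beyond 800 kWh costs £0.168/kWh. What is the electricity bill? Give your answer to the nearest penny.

Usage = 20.1 kWh/day × 28 days = 562.8 kWh
First 500 kWh × £0.066 = £33.00
Next 62.8 kWh × £0.104 = £6.53
Remaining tier: 0 kWh (not reached)
Total = £39.53

£39.53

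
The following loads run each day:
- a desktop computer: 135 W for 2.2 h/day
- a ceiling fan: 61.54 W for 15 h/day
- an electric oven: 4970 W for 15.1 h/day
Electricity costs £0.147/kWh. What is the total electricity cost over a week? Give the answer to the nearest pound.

desktop computer: 135 W × 2.2 h × 7 d = 2,079 Wh = 2.079 kWh
ceiling fan: 61.54 W × 15 h × 7 d = 6,462 Wh = 6.462 kWh
electric oven: 4970 W × 15.1 h × 7 d = 525,329 Wh = 525.3 kWh
Total energy = 2.079 + 6.462 + 525.3 = 533.9 kWh
Cost = 533.9 kWh × £0.147 = £78.48 ≈ £78

£78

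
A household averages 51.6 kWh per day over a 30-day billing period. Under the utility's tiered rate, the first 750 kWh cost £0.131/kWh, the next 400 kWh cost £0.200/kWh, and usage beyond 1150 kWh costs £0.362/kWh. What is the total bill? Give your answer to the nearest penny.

Usage = 51.6 kWh/day × 30 days = 1548 kWh
First 750 kWh × £0.131 = £98.25
Next 400 kWh × £0.200 = £80.00
Remaining 398 kWh × £0.362 = £144.08
Total = £322.33

£322.33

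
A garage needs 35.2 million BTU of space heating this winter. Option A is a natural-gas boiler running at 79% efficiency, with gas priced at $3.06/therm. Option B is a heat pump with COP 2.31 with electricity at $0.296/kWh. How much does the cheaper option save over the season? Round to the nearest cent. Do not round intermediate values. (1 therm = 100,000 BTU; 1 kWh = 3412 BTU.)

Heat load = 35.2 × 10⁶ BTU = 35,200,000 BTU
Gas: input = 35,200,000 / 0.790 = 44,556,962 BTU = 445.6 therm → 445.6 × $3.06 = $1,363.44
Heat pump: 35,200,000 BTU / 3412 = 10,320 kWh heat; / 2.31 = 4,466 kWh in → × $0.296 = $1,321.94
Difference = |$1,363.44 − $1,321.94| = $41.50

$41.50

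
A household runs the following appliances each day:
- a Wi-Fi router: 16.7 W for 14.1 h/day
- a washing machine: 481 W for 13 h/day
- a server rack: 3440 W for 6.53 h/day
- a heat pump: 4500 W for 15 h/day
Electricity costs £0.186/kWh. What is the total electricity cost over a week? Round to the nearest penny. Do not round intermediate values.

£125.58

Wi-Fi router: 16.7 W × 14.1 h × 7 d = 1,648 Wh = 1.648 kWh
washing machine: 481 W × 13 h × 7 d = 43,771 Wh = 43.77 kWh
server rack: 3440 W × 6.53 h × 7 d = 157,242 Wh = 157.2 kWh
heat pump: 4500 W × 15 h × 7 d = 472,500 Wh = 472.5 kWh
Total energy = 1.648 + 43.77 + 157.2 + 472.5 = 675.2 kWh
Cost = 675.2 kWh × £0.186 = £125.58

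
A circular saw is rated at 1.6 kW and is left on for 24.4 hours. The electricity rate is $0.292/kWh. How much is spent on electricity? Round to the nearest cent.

$11.40

Energy = 1600 W × 24.4 h = 39,040 Wh = 39.04 kWh
Cost = 39.04 kWh × $0.292/kWh = $11.40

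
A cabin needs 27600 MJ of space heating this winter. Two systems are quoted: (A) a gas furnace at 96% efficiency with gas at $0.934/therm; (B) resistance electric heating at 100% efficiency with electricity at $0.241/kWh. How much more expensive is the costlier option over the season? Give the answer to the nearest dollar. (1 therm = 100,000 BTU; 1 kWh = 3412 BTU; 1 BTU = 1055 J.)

Heat load = 27600 MJ = 27,600,000,000 J / 1055 = 26,161,137 BTU
Gas: input = 26,161,137 / 0.96 = 27,251,185 BTU = 272.5 therm → 272.5 × $0.934 = $254.53
Electric: 26,161,137 BTU / 3412 = 7,667 kWh → × $0.241 = $1,847.84
Difference = |$254.53 − $1,847.84| = $1,593.32 ≈ $1593

$1593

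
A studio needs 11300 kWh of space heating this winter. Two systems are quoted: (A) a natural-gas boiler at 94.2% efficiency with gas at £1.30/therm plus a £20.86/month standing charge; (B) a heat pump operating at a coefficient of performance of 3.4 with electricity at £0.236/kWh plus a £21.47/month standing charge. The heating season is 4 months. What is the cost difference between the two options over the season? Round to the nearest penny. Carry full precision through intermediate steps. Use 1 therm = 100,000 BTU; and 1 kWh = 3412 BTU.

Heat load = 11300 kWh × 3412 = 38,555,600 BTU
Gas: input = 38,555,600 / 0.942 = 40,929,512 BTU = 409.3 therm → 409.3 × £1.30 = £532.08; + 4 × £20.86 standing = £615.52
Heat pump: 38,555,600 BTU / 3412 = 11,300 kWh heat; / 3.4 = 3,324 kWh in → × £0.236 = £784.35; + 4 × £21.47 standing = £870.23
Difference = |£615.52 − £870.23| = £254.71

£254.71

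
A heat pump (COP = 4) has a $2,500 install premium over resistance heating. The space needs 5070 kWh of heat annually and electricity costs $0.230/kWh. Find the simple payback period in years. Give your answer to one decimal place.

Resistance: 5070 kWh × $0.230 = $1,166.10/yr
Heat pump: 5070 / 4 = 1268 kWh in → × $0.230 = $291.53/yr
Annual savings = $874.58
Payback = $2,500 / $874.58 = 2.86 years

2.9 years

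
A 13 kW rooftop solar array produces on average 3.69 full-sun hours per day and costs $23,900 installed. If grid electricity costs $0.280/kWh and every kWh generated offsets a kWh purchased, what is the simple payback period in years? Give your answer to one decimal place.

Daily generation = 13 kW × 3.69 h = 47.97 kWh
Annual generation = 47.97 × 365 = 17509 kWh
Annual savings = 17509 × $0.280 = $4,902.53
Payback = $23,900 / $4,902.53 = 4.88 years

4.9 years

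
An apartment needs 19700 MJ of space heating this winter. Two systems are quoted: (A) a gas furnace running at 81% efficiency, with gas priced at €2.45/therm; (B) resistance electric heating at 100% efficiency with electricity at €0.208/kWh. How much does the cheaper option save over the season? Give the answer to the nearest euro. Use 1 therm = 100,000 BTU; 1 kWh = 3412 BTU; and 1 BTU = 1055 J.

€574

Heat load = 19700 MJ = 19,700,000,000 J / 1055 = 18,672,986 BTU
Gas: input = 18,672,986 / 0.81 = 23,053,069 BTU = 230.5 therm → 230.5 × €2.45 = €564.80
Electric: 18,672,986 BTU / 3412 = 5,473 kWh → × €0.208 = €1,138.33
Difference = |€564.80 − €1,138.33| = €573.53 ≈ €574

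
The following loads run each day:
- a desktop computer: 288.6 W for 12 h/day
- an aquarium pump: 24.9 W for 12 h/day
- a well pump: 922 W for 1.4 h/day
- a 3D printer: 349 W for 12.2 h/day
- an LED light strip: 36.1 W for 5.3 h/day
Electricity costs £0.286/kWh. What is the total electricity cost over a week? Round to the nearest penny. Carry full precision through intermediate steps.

desktop computer: 288.6 W × 12 h × 7 d = 24,242 Wh = 24.24 kWh
aquarium pump: 24.9 W × 12 h × 7 d = 2,092 Wh = 2.092 kWh
well pump: 922 W × 1.4 h × 7 d = 9,036 Wh = 9.036 kWh
3D printer: 349 W × 12.2 h × 7 d = 29,805 Wh = 29.8 kWh
LED light strip: 36.1 W × 5.3 h × 7 d = 1,339 Wh = 1.339 kWh
Total energy = 24.24 + 2.092 + 9.036 + 29.8 + 1.339 = 66.51 kWh
Cost = 66.51 kWh × £0.286 = £19.02

£19.02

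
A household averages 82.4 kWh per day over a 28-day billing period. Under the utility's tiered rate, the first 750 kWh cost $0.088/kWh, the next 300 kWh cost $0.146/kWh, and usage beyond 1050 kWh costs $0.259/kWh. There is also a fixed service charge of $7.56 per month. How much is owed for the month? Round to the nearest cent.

$442.97

Usage = 82.4 kWh/day × 28 days = 2307.2 kWh
First 750 kWh × $0.088 = $66.00
Next 300 kWh × $0.146 = $43.80
Remaining 1257.2 kWh × $0.259 = $325.61
Energy charge = $435.41; + service $7.56 = $442.97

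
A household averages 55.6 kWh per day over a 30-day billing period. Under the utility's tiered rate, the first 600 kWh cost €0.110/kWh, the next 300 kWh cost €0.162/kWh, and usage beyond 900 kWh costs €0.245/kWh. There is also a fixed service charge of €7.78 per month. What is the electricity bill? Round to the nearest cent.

Usage = 55.6 kWh/day × 30 days = 1668 kWh
First 600 kWh × €0.110 = €66.00
Next 300 kWh × €0.162 = €48.60
Remaining 768 kWh × €0.245 = €188.16
Energy charge = €302.76; + service €7.78 = €310.54

€310.54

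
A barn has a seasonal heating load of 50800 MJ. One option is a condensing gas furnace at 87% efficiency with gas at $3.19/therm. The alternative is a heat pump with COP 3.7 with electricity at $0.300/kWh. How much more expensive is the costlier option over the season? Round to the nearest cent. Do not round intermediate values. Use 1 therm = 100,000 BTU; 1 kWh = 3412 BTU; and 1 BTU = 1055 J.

$621.31

Heat load = 50800 MJ = 50,800,000,000 J / 1055 = 48,151,659 BTU
Gas: input = 48,151,659 / 0.87 = 55,346,734 BTU = 553.5 therm → 553.5 × $3.19 = $1,765.56
Heat pump: 48,151,659 BTU / 3412 = 14,110 kWh heat; / 3.7 = 3,814 kWh in → × $0.300 = $1,144.25
Difference = |$1,765.56 − $1,144.25| = $621.31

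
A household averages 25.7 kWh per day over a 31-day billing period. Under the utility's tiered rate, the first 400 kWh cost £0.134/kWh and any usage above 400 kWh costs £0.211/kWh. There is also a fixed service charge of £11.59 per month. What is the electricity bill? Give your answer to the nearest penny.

£148.89

Usage = 25.7 kWh/day × 31 days = 796.7 kWh
First 400 kWh × £0.134 = £53.60
Remaining 396.7 kWh × £0.211 = £83.70
Energy charge = £137.30; + service £11.59 = £148.89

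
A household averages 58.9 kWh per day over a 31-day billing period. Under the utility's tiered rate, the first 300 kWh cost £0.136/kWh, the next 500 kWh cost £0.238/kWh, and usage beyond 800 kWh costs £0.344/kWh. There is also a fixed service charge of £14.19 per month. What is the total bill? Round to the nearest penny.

Usage = 58.9 kWh/day × 31 days = 1825.9 kWh
First 300 kWh × £0.136 = £40.80
Next 500 kWh × £0.238 = £119.00
Remaining 1025.9 kWh × £0.344 = £352.91
Energy charge = £512.71; + service £14.19 = £526.90

£526.90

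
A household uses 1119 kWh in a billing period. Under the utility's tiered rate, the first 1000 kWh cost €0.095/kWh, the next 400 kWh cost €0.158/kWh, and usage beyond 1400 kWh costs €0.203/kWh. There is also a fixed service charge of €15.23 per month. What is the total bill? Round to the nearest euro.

€129

First 1000 kWh × €0.095 = €95.00
Next 119 kWh × €0.158 = €18.80
Remaining tier: 0 kWh (not reached)
Energy charge = €113.80; + service €15.23 = €129.03 ≈ €129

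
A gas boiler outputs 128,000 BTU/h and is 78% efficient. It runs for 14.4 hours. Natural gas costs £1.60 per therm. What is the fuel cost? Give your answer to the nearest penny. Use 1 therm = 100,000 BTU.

Heat delivered = 128,000 BTU/h × 14.4 h = 1,843,200 BTU
Gas input = 1,843,200 / 0.780 = 2,363,077 BTU
= 2,363,077 / 100,000 = 23.63 therm
Cost = 23.63 × £1.60/therm = £37.81

£37.81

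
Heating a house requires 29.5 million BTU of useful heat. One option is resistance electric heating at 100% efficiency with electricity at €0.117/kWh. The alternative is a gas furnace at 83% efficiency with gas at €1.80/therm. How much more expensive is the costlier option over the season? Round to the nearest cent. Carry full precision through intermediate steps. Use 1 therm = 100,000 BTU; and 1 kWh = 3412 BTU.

€371.82

Heat load = 29.5 × 10⁶ BTU = 29,500,000 BTU
Gas: input = 29,500,000 / 0.83 = 35,542,169 BTU = 355.4 therm → 355.4 × €1.80 = €639.76
Electric: 29,500,000 BTU / 3412 = 8,646 kWh → × €0.117 = €1,011.58
Difference = |€639.76 − €1,011.58| = €371.82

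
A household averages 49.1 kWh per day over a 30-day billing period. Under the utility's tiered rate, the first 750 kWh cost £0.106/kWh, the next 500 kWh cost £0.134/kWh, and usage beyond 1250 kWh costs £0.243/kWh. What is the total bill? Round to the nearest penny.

£200.69

Usage = 49.1 kWh/day × 30 days = 1473 kWh
First 750 kWh × £0.106 = £79.50
Next 500 kWh × £0.134 = £67.00
Remaining 223 kWh × £0.243 = £54.19
Total = £200.69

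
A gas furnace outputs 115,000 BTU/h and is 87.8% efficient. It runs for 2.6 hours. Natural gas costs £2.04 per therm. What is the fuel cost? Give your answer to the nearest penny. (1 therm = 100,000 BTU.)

£6.95

Heat delivered = 115,000 BTU/h × 2.6 h = 299,000 BTU
Gas input = 299,000 / 0.878 = 340,547 BTU
= 340,547 / 100,000 = 3.405 therm
Cost = 3.405 × £2.04/therm = £6.95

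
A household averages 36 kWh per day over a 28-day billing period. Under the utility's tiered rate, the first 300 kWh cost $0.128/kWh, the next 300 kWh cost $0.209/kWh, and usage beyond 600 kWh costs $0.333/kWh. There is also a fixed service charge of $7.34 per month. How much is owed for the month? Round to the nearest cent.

$244.30

Usage = 36 kWh/day × 28 days = 1008 kWh
First 300 kWh × $0.128 = $38.40
Next 300 kWh × $0.209 = $62.70
Remaining 408 kWh × $0.333 = $135.86
Energy charge = $236.96; + service $7.34 = $244.30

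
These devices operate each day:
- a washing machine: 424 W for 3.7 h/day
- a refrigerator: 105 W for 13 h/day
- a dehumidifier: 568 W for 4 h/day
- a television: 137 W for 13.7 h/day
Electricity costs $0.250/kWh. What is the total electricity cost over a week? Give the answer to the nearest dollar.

washing machine: 424 W × 3.7 h × 7 d = 10,982 Wh = 10.98 kWh
refrigerator: 105 W × 13 h × 7 d = 9,555 Wh = 9.555 kWh
dehumidifier: 568 W × 4 h × 7 d = 15,904 Wh = 15.9 kWh
television: 137 W × 13.7 h × 7 d = 13,138 Wh = 13.14 kWh
Total energy = 10.98 + 9.555 + 15.9 + 13.14 = 49.58 kWh
Cost = 49.58 kWh × $0.250 = $12.39 ≈ $12

$12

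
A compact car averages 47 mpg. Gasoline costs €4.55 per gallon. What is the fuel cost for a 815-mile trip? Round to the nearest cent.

€78.90

Fuel = 815 mi / 47 mpg = 17.34 gal
Cost = 17.34 gal × €4.55/gal = €78.90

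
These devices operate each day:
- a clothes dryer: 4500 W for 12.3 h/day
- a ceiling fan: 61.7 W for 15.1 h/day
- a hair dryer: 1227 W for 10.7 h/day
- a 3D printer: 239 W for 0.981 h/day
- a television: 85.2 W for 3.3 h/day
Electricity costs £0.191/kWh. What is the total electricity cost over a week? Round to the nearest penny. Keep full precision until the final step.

clothes dryer: 4500 W × 12.3 h × 7 d = 387,450 Wh = 387.4 kWh
ceiling fan: 61.7 W × 15.1 h × 7 d = 6,522 Wh = 6.522 kWh
hair dryer: 1227 W × 10.7 h × 7 d = 91,902 Wh = 91.9 kWh
3D printer: 239 W × 0.981 h × 7 d = 1,641 Wh = 1.641 kWh
television: 85.2 W × 3.3 h × 7 d = 1,968 Wh = 1.968 kWh
Total energy = 387.4 + 6.522 + 91.9 + 1.641 + 1.968 = 489.5 kWh
Cost = 489.5 kWh × £0.191 = £93.49

£93.49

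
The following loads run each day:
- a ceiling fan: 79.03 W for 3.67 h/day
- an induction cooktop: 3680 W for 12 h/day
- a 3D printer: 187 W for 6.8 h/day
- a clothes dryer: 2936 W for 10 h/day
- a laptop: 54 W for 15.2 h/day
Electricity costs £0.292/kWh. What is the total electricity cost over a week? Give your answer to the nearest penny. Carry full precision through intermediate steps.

ceiling fan: 79.03 W × 3.67 h × 7 d = 2,030 Wh = 2.03 kWh
induction cooktop: 3680 W × 12 h × 7 d = 309,120 Wh = 309.1 kWh
3D printer: 187 W × 6.8 h × 7 d = 8,901 Wh = 8.901 kWh
clothes dryer: 2936 W × 10 h × 7 d = 205,520 Wh = 205.5 kWh
laptop: 54 W × 15.2 h × 7 d = 5,746 Wh = 5.746 kWh
Total energy = 2.03 + 309.1 + 8.901 + 205.5 + 5.746 = 531.3 kWh
Cost = 531.3 kWh × £0.292 = £155.14

£155.14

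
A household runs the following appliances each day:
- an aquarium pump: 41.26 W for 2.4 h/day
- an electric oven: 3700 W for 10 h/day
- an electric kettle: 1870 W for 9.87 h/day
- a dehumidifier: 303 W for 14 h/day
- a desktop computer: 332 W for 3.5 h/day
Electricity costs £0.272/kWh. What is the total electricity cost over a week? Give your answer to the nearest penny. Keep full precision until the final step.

aquarium pump: 41.26 W × 2.4 h × 7 d = 693 Wh = 0.6932 kWh
electric oven: 3700 W × 10 h × 7 d = 259,000 Wh = 259 kWh
electric kettle: 1870 W × 9.87 h × 7 d = 129,198 Wh = 129.2 kWh
dehumidifier: 303 W × 14 h × 7 d = 29,694 Wh = 29.69 kWh
desktop computer: 332 W × 3.5 h × 7 d = 8,134 Wh = 8.134 kWh
Total energy = 0.6932 + 259 + 129.2 + 29.69 + 8.134 = 426.7 kWh
Cost = 426.7 kWh × £0.272 = £116.07

£116.07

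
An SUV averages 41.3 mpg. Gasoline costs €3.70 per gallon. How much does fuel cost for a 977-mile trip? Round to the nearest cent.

Fuel = 977 mi / 41.3 mpg = 23.66 gal
Cost = 23.66 gal × €3.70/gal = €87.53

€87.53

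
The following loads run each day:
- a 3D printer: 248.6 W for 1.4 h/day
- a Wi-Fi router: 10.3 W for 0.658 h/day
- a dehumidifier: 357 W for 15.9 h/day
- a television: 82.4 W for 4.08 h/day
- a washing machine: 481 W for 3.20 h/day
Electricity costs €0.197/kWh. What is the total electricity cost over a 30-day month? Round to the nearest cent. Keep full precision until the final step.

€46.73

3D printer: 248.6 W × 1.4 h × 30 d = 10,441 Wh = 10.44 kWh
Wi-Fi router: 10.3 W × 0.658 h × 30 d = 203 Wh = 0.2033 kWh
dehumidifier: 357 W × 15.9 h × 30 d = 170,289 Wh = 170.3 kWh
television: 82.4 W × 4.08 h × 30 d = 10,086 Wh = 10.09 kWh
washing machine: 481 W × 3.20 h × 30 d = 46,176 Wh = 46.18 kWh
Total energy = 10.44 + 0.2033 + 170.3 + 10.09 + 46.18 = 237.2 kWh
Cost = 237.2 kWh × €0.197 = €46.73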